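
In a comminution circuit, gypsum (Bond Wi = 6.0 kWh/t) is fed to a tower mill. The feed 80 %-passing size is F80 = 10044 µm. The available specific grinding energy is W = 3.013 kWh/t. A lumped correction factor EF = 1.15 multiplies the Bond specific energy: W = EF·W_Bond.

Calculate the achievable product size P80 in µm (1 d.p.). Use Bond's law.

P80 = 347.5 µm

W = 10 Wi (P80^-0.5 − F80^-0.5)
W_Bond = W / EF = 3.013 / 1.15 = 2.6200 kWh/t
P80^(−½) = W_Bond/(10 Wi) + F80^(−½)
  = 2.6200/(10·6.0) + 1/√10044 = 0.043667 + 0.009978 = 0.053645
P80 = (1/0.053645)² = 18.6412² = 347.49 µm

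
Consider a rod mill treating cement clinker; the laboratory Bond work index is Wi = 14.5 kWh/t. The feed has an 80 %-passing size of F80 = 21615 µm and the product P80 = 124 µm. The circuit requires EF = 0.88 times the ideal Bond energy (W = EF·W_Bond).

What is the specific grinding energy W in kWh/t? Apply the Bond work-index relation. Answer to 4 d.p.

Bond: W = 10·Wi·(1/√P80 − 1/√F80)
1/√124 = 0.089803;  1/√21615 = 0.006802
W = 10·14.5·(0.089803 − 0.006802) = 12.0351 kWh/t
W_actual = 0.88 × 12.0351 = 10.5909 kWh/t

W = 10.5909 kWh/t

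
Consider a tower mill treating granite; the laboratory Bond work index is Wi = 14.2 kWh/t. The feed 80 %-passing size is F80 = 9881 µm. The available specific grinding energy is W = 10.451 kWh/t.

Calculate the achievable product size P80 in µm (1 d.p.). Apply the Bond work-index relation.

P80 = 142.9 µm

Bond: W = 10·Wi·(1/√P80 − 1/√F80)
1/√P80 = 1/√F80 + W/(10·Wi)
  = 10.4510/(10·14.2) + 1/√9881 = 0.073599 + 0.010060 = 0.083659
P80 = (1/0.083659)² = 11.9533² = 142.88 µm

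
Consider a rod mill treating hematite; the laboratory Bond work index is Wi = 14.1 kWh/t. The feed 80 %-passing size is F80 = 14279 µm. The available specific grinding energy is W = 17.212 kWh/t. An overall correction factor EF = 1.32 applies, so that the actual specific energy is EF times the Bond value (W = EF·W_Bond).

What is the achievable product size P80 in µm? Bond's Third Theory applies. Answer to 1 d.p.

P80 = 98.3 µm

W = 10·Wi·(P80^(-½) − F80^(-½))
W_Bond = W / EF = 17.212 / 1.32 = 13.0394 kWh/t
⇒ 1/√P80 = W_Bond/(10 Wi) + 1/√F80
  = 13.0394/(10·14.1) + 1/√14279 = 0.092478 + 0.008369 = 0.100847
P80 = (1/0.100847)² = 9.9161² = 98.33 µm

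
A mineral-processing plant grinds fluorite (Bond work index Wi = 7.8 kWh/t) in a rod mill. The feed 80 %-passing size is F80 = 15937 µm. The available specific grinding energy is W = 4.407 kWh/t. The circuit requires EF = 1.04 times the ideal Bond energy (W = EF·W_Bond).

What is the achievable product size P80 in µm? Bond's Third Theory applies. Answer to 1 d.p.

W = 10 Wi (1/√P80 − 1/√F80)  [Bond]
W_Bond = W / EF = 4.407 / 1.04 = 4.2375 kWh/t
P80^-0.5 = F80^-0.5 + W_Bond/(10 Wi)
  = 4.2375/(10·7.8) + 1/√15937 = 0.054327 + 0.007921 = 0.062248
P80 = (1/0.062248)² = 16.0647² = 258.08 µm

P80 = 258.1 µm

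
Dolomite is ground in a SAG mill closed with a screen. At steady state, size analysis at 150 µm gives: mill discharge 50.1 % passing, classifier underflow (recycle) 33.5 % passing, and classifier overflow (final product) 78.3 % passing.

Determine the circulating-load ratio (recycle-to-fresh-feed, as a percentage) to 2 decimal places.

Two-product formula at 150 µm:
d + r·d = r·u + o → r(d−u) = o−d
r = (78.3 − 50.1)/(50.1 − 33.5) = 28.2/16.6 = 1.6988
CL = 100·r = 169.88 %

CL = 169.88 %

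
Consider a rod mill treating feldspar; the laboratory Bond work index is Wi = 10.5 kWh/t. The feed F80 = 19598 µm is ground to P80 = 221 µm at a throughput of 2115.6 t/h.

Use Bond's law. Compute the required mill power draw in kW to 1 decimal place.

P = 13355.8 kW

W = 10 Wi (P80^-0.5 − F80^-0.5)
W = 10·10.5·(1/√221 − 1/√19598) = 10·10.5·(0.060124) = 6.3130 kWh/t
P = W·T = 6.3130·2115.6 = 13355.8 kW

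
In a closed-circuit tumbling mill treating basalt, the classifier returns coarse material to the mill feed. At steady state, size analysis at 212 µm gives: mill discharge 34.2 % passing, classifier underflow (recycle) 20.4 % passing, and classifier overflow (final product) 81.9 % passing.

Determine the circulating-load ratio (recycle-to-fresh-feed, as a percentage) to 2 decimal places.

CL = 345.65 %

Balance %-passing 212 µm (r = R/F):
(1+r)d = ru + o → r = (o−d)/(d−u)
r = (81.9 − 34.2)/(34.2 − 20.4) = 47.7/13.8 = 3.4565
CL = 100·r = 345.65 %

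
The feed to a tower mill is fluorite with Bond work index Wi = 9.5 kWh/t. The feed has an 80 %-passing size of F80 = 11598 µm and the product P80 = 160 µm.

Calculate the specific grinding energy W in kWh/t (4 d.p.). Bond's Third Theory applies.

Bond: W = 10·Wi·(1/√P80 − 1/√F80)
1/√160 = 0.079057;  1/√11598 = 0.009286
W = 10·9.5·(0.079057 − 0.009286) = 6.6283 kWh/t

W = 6.6283 kWh/t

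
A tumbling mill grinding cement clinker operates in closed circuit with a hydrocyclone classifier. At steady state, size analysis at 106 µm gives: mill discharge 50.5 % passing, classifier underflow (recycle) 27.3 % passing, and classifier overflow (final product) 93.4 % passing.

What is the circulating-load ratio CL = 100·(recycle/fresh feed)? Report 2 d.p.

CL = 184.91 %

Mass balance on the −106 µm fraction:
(1+r)d = ru + o → r = (o−d)/(d−u)
r = (93.4 − 50.5)/(50.5 − 27.3) = 42.9/23.2 = 1.8491
CL = 100·r = 184.91 %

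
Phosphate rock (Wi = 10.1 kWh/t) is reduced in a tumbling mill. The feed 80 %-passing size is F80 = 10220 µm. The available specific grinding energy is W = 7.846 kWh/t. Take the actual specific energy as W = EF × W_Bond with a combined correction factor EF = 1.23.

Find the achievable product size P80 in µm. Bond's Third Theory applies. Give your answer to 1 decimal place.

P80 = 187.4 µm

W = 10·Wi·[P80^(−½) − F80^(−½)]
W_Bond = W / EF = 7.846 / 1.23 = 6.3789 kWh/t
⇒ 1/√P80 = W_Bond/(10 Wi) + 1/√F80
  = 6.3789/(10·10.1) + 1/√10220 = 0.063157 + 0.009892 = 0.073049
P80 = (1/0.073049)² = 13.6895² = 187.40 µm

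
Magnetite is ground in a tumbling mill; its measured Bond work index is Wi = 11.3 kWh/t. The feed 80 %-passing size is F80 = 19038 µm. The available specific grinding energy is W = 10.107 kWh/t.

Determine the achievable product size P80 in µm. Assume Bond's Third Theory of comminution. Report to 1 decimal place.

W_Bond = 10·Wi·(1/√P₈₀ − 1/√F₈₀)
P80^-0.5 = F80^-0.5 + W/(10 Wi)
  = 10.1070/(10·11.3) + 1/√19038 = 0.089442 + 0.007248 = 0.096690
P80 = (1/0.096690)² = 10.3423² = 106.96 µm

P80 = 107.0 µm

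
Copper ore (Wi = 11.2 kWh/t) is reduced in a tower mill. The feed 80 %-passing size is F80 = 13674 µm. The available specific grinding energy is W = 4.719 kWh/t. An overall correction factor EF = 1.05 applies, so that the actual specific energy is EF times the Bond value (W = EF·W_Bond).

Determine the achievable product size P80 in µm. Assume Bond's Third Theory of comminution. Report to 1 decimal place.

W_Bond = 10·Wi·(1/√P₈₀ − 1/√F₈₀)
W_Bond = W / EF = 4.719 / 1.05 = 4.4943 kWh/t
P80^-0.5 = F80^-0.5 + W_Bond/(10 Wi)
  = 4.4943/(10·11.2) + 1/√13674 = 0.040128 + 0.008552 = 0.048679
P80 = (1/0.048679)² = 20.5426² = 422.00 µm

P80 = 422.0 µm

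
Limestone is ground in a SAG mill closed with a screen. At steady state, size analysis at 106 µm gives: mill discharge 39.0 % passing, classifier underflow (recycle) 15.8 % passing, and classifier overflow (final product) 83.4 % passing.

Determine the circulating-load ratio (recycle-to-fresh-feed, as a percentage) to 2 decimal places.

Two-product formula at 106 µm:
d + r·d = r·u + o → r(d−u) = o−d
r = (83.4 − 39.0)/(39.0 − 15.8) = 44.4/23.2 = 1.9138
CL = 100·r = 191.38 %

CL = 191.38 %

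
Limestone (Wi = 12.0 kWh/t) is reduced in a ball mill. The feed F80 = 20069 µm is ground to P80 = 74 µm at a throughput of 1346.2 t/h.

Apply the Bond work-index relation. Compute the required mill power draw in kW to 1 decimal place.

P = 17638.8 kW

W_Bond = 10·Wi·(1/√P₈₀ − 1/√F₈₀)
W = 10·12.0·(1/√74 − 1/√20069) = 10·12.0·(0.109189) = 13.1026 kWh/t
P_mill = W·ṁ = 13.1026·1346.2 = 17638.8 kW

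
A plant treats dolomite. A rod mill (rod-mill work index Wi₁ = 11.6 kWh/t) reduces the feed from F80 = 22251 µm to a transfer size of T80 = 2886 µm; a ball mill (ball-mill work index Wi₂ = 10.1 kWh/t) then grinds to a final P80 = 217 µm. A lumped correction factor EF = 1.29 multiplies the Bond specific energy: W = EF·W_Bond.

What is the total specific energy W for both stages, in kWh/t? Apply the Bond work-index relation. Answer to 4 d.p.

W = 8.2017 kWh/t

Bond:  W = 10 Wi (1/√P − 1/√F)
Stage 1 (22251→2886 µm, Wi₁=11.6): W₁ = 10·11.6·(0.018615 − 0.006704) = 1.3816 kWh/t
Stage 2 (2886→217 µm, Wi₂=10.1): W₂ = 10·10.1·(0.067884 − 0.018615) = 4.9763 kWh/t
W = W₁ + W₂ = 1.3816 + 4.9763 = 6.3579 kWh/t
With EF = 1.29: W = 6.3579·1.29 = 8.2017 kWh/t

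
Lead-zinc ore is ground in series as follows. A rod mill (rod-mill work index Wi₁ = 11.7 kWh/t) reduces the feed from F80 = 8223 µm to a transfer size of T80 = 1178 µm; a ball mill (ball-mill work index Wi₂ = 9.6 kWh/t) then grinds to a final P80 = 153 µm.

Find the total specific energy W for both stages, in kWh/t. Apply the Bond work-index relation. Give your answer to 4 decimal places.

Bond: W = 10·Wi·(1/√P80 − 1/√F80)
Stage 1 (8223→1178 µm, Wi₁=11.7): W₁ = 10·11.7·(0.029136 − 0.011028) = 2.1187 kWh/t
Stage 2 (1178→153 µm, Wi₂=9.6): W₂ = 10·9.6·(0.080845 − 0.029136) = 4.9641 kWh/t
W = W₁ + W₂ = 2.1187 + 4.9641 = 7.0828 kWh/t

W = 7.0828 kWh/t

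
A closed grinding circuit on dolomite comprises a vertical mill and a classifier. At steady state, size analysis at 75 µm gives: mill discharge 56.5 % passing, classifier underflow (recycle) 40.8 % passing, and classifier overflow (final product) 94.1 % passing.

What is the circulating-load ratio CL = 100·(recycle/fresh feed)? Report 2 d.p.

CL = 239.49 %

Classifier node, passing 75 µm:
(1+r)·d = r·u + o ⇒ r = (o−d)/(d−u)
r = (94.1 − 56.5)/(56.5 − 40.8) = 37.6/15.7 = 2.3949
CL = 100·r = 239.49 %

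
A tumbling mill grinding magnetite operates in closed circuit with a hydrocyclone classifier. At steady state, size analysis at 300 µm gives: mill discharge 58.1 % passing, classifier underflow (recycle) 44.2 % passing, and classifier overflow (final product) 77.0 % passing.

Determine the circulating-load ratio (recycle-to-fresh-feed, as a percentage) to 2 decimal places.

Two-product formula at 300 µm:
d + r·d = r·u + o → r(d−u) = o−d
r = (77.0 − 58.1)/(58.1 − 44.2) = 18.9/13.9 = 1.3597
CL = 100·r = 135.97 %

CL = 135.97 %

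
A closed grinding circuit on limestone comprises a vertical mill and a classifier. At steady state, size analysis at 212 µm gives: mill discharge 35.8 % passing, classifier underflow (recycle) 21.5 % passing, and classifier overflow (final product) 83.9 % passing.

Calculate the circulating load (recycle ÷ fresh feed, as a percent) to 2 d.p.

Mass balance on the −212 µm fraction:
(1+r)·d = r·u + o ⇒ r = (o−d)/(d−u)
r = (83.9 − 35.8)/(35.8 − 21.5) = 48.1/14.3 = 3.3636
CL = 100·r = 336.36 %

CL = 336.36 %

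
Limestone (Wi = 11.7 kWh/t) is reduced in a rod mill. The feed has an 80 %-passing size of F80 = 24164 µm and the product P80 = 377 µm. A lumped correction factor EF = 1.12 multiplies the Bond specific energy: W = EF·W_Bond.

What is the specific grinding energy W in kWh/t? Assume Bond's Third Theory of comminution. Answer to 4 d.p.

W = 10·Wi·[P80^(−½) − F80^(−½)]
1/√377 = 0.051503;  1/√24164 = 0.006433
W = 10·11.7·(0.051503 − 0.006433) = 5.2731 kWh/t
Apply correction: 5.2731 × 1.12 = 5.9059 kWh/t

W = 5.9059 kWh/t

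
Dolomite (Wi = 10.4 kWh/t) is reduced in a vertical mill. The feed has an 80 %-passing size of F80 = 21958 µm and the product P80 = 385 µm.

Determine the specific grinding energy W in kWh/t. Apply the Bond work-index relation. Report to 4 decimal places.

W_Bond = 10·Wi·(1/√P₈₀ − 1/√F₈₀)
1/√385 = 0.050965;  1/√21958 = 0.006748
W = 10·10.4·(0.050965 − 0.006748) = 4.5985 kWh/t

W = 4.5985 kWh/t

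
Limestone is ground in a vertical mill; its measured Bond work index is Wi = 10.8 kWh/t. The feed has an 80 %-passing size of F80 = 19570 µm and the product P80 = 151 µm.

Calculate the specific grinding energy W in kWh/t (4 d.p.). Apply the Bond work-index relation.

W = 8.0169 kWh/t

W_Bond = 10·Wi·(1/√P₈₀ − 1/√F₈₀)
1/√151 = 0.081379;  1/√19570 = 0.007148
W = 10·10.8·(0.081379 − 0.007148) = 8.0169 kWh/t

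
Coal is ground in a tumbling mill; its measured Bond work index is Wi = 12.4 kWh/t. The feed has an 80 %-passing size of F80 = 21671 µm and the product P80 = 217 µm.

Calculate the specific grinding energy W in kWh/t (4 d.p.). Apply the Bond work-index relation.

Bond: W = 10·Wi·(1/√P80 − 1/√F80)
1/√217 = 0.067884;  1/√21671 = 0.006793
W = 10·12.4·(0.067884 − 0.006793) = 7.5753 kWh/t

W = 7.5753 kWh/t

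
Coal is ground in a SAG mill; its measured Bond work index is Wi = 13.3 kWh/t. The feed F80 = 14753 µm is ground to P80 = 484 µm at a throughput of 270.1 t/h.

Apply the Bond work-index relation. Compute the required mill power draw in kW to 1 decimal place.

W_Bond = 10·Wi·(1/√P₈₀ − 1/√F₈₀)
W = 10·13.3·(1/√484 − 1/√14753) = 10·13.3·(0.037222) = 4.9505 kWh/t
Power = W × throughput = 4.9505 kWh/t × 270.1 t/h = 1337.1 kW

P = 1337.1 kW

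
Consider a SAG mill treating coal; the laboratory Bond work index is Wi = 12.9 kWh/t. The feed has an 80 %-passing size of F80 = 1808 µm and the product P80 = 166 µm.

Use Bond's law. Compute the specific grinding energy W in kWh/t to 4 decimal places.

Bond: W = 10·Wi·(1/√P80 − 1/√F80)
1/√166 = 0.077615;  1/√1808 = 0.023518
W = 10·12.9·(0.077615 − 0.023518) = 6.9785 kWh/t

W = 6.9785 kWh/t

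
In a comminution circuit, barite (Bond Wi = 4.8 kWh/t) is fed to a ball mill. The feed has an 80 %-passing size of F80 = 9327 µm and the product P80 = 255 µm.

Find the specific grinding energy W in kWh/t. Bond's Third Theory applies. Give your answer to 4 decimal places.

W = 2.5089 kWh/t

W = 10·Wi·(P80^(-½) − F80^(-½))
1/√255 = 0.062622;  1/√9327 = 0.010354
W = 10·4.8·(0.062622 − 0.010354) = 2.5089 kWh/t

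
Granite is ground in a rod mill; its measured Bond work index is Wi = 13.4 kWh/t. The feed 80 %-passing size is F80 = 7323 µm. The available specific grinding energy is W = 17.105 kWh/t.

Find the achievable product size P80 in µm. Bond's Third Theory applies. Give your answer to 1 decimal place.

P80 = 51.5 µm

W = 10 Wi / √P80 − 10 Wi / √F80
⇒ 1/√P80 = W/(10 Wi) + 1/√F80
  = 17.1050/(10·13.4) + 1/√7323 = 0.127649 + 0.011686 = 0.139335
P80 = (1/0.139335)² = 7.1769² = 51.51 µm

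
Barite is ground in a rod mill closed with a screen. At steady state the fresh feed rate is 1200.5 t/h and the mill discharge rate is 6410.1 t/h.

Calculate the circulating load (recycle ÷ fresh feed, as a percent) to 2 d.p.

CL = 433.95 %

Discharge = new feed + return, hence
R = M − F = 6410.1 − 1200.5 = 5209.6 t/h
CL = 100·R/F = 100·5209.6/1200.5 = 433.95 %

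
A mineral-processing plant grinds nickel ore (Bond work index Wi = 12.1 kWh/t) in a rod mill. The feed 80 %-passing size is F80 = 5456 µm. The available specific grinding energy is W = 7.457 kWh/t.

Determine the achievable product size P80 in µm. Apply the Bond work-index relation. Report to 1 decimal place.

P80 = 177.0 µm

W = 10·Wi·[P80^(−½) − F80^(−½)]
P80^(−½) = W/(10 Wi) + F80^(−½)
  = 7.4570/(10·12.1) + 1/√5456 = 0.061628 + 0.013538 = 0.075166
P80 = (1/0.075166)² = 13.3038² = 176.99 µm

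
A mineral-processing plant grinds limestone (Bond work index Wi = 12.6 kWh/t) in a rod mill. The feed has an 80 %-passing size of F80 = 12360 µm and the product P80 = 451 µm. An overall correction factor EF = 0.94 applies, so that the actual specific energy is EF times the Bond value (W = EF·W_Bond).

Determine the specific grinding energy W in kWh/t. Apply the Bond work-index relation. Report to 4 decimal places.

W = 4.5118 kWh/t

W = 10 Wi (1/√P80 − 1/√F80)  [Bond]
1/√451 = 0.047088;  1/√12360 = 0.008995
W = 10·12.6·(0.047088 − 0.008995) = 4.7998 kWh/t
With EF = 0.94: W = 4.7998·0.94 = 4.5118 kWh/t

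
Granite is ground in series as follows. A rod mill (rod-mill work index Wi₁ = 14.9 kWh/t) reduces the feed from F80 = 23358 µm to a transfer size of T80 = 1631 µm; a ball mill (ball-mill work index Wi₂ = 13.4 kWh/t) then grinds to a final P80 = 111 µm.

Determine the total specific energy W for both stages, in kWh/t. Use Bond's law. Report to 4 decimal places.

W = 10 Wi / √P80 − 10 Wi / √F80
Stage 1 (23358→1631 µm, Wi₁=14.9): W₁ = 10·14.9·(0.024761 − 0.006543) = 2.7145 kWh/t
Stage 2 (1631→111 µm, Wi₂=13.4): W₂ = 10·13.4·(0.094916 − 0.024761) = 9.4007 kWh/t
W = W₁ + W₂ = 2.7145 + 9.4007 = 12.1152 kWh/t

W = 12.1152 kWh/t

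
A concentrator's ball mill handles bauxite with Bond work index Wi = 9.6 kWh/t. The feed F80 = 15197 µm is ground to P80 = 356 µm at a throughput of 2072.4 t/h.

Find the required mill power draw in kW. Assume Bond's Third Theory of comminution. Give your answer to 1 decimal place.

W = 10·Wi·[P80^(−½) − F80^(−½)]
W = 10·9.6·(1/√356 − 1/√15197) = 10·9.6·(0.044888) = 4.3093 kWh/t
P = W·T = 4.3093·2072.4 = 8930.5 kW

P = 8930.5 kW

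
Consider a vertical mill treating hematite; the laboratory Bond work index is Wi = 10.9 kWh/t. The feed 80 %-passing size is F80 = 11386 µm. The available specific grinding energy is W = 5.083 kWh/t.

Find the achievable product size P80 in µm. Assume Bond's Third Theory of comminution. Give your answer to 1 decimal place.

Bond: W = 10·Wi·(1/√P80 − 1/√F80)
⇒ 1/√P80 = W/(10 Wi) + 1/√F80
  = 5.0830/(10·10.9) + 1/√11386 = 0.046633 + 0.009372 = 0.056005
P80 = (1/0.056005)² = 17.8557² = 318.82 µm

P80 = 318.8 µm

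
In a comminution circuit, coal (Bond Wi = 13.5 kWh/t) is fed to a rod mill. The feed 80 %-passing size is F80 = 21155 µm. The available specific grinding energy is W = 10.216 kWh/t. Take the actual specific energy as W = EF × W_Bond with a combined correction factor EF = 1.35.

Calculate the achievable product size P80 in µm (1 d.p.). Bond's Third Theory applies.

W_Bond = 10·Wi·(1/√P₈₀ − 1/√F₈₀)
W_Bond = W / EF = 10.216 / 1.35 = 7.5674 kWh/t
P80^(−½) = W_Bond/(10 Wi) + F80^(−½)
  = 7.5674/(10·13.5) + 1/√21155 = 0.056055 + 0.006875 = 0.062930
P80 = (1/0.062930)² = 15.8906² = 252.51 µm

P80 = 252.5 µm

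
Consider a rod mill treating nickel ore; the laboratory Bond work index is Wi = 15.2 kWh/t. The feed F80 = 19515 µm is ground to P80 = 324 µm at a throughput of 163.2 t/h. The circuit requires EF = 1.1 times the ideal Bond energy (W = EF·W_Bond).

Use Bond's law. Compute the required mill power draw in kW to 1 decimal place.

P = 1320.6 kW

W = 10·Wi·[P80^(−½) − F80^(−½)]
W = 10·15.2·(1/√324 − 1/√19515) = 10·15.2·(0.048397) = 7.3564 kWh/t
Apply correction: 7.3564 × 1.1 = 8.0920 kWh/t
Mill draw = 8.0920 × 163.2 = 1320.6 kW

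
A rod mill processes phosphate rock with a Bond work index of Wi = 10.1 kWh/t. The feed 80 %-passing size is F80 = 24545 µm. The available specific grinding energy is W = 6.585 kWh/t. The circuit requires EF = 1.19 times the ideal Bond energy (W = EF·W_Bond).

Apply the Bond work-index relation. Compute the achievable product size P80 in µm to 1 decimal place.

W = 10 Wi (1/√P80 − 1/√F80)  [Bond]
W_Bond = W / EF = 6.585 / 1.19 = 5.5336 kWh/t
⇒ 1/√P80 = W_Bond/(10·Wi) + 1/√F80
  = 5.5336/(10·10.1) + 1/√24545 = 0.054788 + 0.006383 = 0.061171
P80 = (1/0.061171)² = 16.3476² = 267.24 µm

P80 = 267.2 µm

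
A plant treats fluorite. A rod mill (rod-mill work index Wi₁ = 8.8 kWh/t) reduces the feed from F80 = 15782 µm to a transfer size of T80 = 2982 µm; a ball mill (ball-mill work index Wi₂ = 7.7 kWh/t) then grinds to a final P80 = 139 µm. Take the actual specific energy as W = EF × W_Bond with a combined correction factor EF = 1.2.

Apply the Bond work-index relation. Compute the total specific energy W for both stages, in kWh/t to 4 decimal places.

W = 10·Wi·[P80^(−½) − F80^(−½)]
Stage 1 (15782→2982 µm, Wi₁=8.8): W₁ = 10·8.8·(0.018312 − 0.007960) = 0.9110 kWh/t
Stage 2 (2982→139 µm, Wi₂=7.7): W₂ = 10·7.7·(0.084819 − 0.018312) = 5.1210 kWh/t
W = W₁ + W₂ = 0.9110 + 5.1210 = 6.0320 kWh/t
W_actual = 1.2 × 6.0320 = 7.2384 kWh/t

W = 7.2384 kWh/t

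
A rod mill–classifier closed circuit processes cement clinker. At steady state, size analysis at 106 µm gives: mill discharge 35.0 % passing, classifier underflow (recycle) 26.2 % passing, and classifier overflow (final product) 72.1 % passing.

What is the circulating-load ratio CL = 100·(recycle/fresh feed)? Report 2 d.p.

Balance %-passing 106 µm (r = R/F):
r = (o − d)/(d − u)
r = (72.1 − 35.0)/(35.0 − 26.2) = 37.1/8.8 = 4.2159
CL = 100·r = 421.59 %

CL = 421.59 %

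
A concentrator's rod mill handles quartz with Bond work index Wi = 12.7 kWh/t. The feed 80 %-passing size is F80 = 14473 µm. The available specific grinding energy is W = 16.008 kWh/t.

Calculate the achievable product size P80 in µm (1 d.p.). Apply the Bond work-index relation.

P80 = 55.4 µm

W_Bond = 10·Wi·(1/√P₈₀ − 1/√F₈₀)
P80^(−½) = W/(10 Wi) + F80^(−½)
  = 16.0080/(10·12.7) + 1/√14473 = 0.126047 + 0.008312 = 0.134360
P80 = (1/0.134360)² = 7.4427² = 55.39 µm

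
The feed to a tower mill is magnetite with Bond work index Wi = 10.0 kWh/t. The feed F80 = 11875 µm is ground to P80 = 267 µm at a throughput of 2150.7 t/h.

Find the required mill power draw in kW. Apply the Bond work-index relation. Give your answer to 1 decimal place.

P = 11188.5 kW

W = 10 Wi (P80^-0.5 − F80^-0.5)
W = 10·10.0·(1/√267 − 1/√11875) = 10·10.0·(0.052022) = 5.2022 kWh/t
P_mill = W·ṁ = 5.2022·2150.7 = 11188.5 kW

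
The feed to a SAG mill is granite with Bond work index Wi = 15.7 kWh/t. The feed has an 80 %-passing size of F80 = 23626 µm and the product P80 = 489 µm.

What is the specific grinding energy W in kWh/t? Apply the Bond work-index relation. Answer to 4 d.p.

W = 10 Wi (1/√P80 − 1/√F80)  [Bond]
1/√489 = 0.045222;  1/√23626 = 0.006506
W = 10·15.7·(0.045222 − 0.006506) = 6.0784 kWh/t

W = 6.0784 kWh/t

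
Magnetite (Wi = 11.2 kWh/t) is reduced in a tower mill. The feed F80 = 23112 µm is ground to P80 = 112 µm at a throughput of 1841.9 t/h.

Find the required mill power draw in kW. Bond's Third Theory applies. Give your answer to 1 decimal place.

W = 10 Wi / √P80 − 10 Wi / √F80
W = 10·11.2·(1/√112 − 1/√23112) = 10·11.2·(0.087913) = 9.8463 kWh/t
Power = W × throughput = 9.8463 kWh/t × 1841.9 t/h = 18135.9 kW

P = 18135.9 kW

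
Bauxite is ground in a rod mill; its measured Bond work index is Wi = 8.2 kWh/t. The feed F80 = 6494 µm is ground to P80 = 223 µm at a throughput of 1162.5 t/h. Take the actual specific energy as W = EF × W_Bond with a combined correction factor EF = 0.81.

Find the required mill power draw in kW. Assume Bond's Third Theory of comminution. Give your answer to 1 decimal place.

Bond: W = 10·Wi·(1/√P80 − 1/√F80)
W = 10·8.2·(1/√223 − 1/√6494) = 10·8.2·(0.054556) = 4.4736 kWh/t
Corrected W = EF·W_Bond = 0.81·4.4736 = 3.6236 kWh/t
Power = W × throughput = 3.6236 kWh/t × 1162.5 t/h = 4212.4 kW

P = 4212.4 kW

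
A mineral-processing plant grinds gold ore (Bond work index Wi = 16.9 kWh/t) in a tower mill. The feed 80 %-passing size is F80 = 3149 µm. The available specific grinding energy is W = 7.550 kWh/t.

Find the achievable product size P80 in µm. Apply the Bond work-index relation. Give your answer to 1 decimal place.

P80 = 256.0 µm

Bond:  W = 10 Wi (1/√P − 1/√F)
P80^(−½) = W/(10 Wi) + F80^(−½)
  = 7.5500/(10·16.9) + 1/√3149 = 0.044675 + 0.017820 = 0.062495
P80 = (1/0.062495)² = 16.0013² = 256.04 µm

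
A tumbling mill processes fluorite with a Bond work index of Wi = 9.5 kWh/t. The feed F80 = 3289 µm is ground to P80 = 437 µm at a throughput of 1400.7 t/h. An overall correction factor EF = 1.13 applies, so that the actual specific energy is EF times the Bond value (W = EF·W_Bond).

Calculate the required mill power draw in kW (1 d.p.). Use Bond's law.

P = 4571.0 kW

W = 10·Wi·[P80^(−½) − F80^(−½)]
W = 10·9.5·(1/√437 − 1/√3289) = 10·9.5·(0.030400) = 2.8880 kWh/t
W_actual = 1.13 × 2.8880 = 3.2634 kWh/t
P_mill = W·ṁ = 3.2634·1400.7 = 4571.0 kW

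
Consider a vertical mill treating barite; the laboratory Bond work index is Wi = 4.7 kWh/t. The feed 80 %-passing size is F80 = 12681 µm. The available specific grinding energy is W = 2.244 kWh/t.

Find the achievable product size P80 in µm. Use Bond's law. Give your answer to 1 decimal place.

P80 = 311.9 µm

W = 10 Wi (P80^-0.5 − F80^-0.5)
⇒ 1/√P80 = W/(10·Wi) + 1/√F80
  = 2.2440/(10·4.7) + 1/√12681 = 0.047745 + 0.008880 = 0.056625
P80 = (1/0.056625)² = 17.6601² = 311.88 µm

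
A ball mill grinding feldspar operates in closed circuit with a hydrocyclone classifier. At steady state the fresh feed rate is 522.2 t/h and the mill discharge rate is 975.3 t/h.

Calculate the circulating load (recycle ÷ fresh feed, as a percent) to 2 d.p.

Steady state: M = F + R.
R = M − F = 975.3 − 522.2 = 453.1 t/h
CL = 100·R/F = 100·453.1/522.2 = 86.77 %

CL = 86.77 %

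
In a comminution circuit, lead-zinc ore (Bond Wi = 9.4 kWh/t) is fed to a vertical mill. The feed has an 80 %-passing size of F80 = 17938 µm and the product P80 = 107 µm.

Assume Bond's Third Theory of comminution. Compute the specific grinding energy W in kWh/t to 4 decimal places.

W = 10·Wi·[P80^(−½) − F80^(−½)]
1/√107 = 0.096674;  1/√17938 = 0.007466
W = 10·9.4·(0.096674 − 0.007466) = 8.3855 kWh/t

W = 8.3855 kWh/t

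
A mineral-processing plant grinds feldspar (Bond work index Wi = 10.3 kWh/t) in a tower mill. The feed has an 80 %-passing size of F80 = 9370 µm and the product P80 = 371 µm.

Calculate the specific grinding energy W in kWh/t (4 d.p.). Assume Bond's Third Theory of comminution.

W = 4.2834 kWh/t

W_Bond = 10·Wi·(1/√P₈₀ − 1/√F₈₀)
1/√371 = 0.051917;  1/√9370 = 0.010331
W = 10·10.3·(0.051917 − 0.010331) = 4.2834 kWh/t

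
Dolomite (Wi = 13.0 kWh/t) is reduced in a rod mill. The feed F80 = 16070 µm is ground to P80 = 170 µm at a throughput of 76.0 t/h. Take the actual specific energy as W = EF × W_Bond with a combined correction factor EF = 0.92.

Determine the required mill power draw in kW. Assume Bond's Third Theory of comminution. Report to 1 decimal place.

W = 10 Wi / √P80 − 10 Wi / √F80
W = 10·13.0·(1/√170 − 1/√16070) = 10·13.0·(0.068808) = 8.9450 kWh/t
W_actual = 0.92 × 8.9450 = 8.2294 kWh/t
Mill draw = 8.2294 × 76.0 = 625.4 kW

P = 625.4 kW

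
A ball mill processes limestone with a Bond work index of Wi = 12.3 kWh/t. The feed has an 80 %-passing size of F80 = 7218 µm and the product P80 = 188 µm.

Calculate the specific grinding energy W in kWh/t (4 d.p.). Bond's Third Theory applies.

W = 7.5229 kWh/t

W = 10 Wi / √P80 − 10 Wi / √F80
1/√188 = 0.072932;  1/√7218 = 0.011770
W = 10·12.3·(0.072932 − 0.011770) = 7.5229 kWh/t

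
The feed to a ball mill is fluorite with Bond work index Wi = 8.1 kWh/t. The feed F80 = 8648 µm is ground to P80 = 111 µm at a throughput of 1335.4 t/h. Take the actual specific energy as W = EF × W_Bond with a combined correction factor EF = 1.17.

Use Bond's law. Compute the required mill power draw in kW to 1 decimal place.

P = 10651.3 kW

W_Bond = 10·Wi·(1/√P₈₀ − 1/√F₈₀)
W = 10·8.1·(1/√111 − 1/√8648) = 10·8.1·(0.084162) = 6.8172 kWh/t
Corrected W = EF·W_Bond = 1.17·6.8172 = 7.9761 kWh/t
P = W·T = 7.9761·1335.4 = 10651.3 kW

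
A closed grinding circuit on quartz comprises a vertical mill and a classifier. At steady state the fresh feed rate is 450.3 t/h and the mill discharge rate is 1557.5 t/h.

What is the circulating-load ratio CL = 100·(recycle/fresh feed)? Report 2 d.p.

CL = 245.88 %

Mill node: discharge = fresh + recycle.
R = M − F = 1557.5 − 450.3 = 1107.2 t/h
CL = 100·R/F = 100·1107.2/450.3 = 245.88 %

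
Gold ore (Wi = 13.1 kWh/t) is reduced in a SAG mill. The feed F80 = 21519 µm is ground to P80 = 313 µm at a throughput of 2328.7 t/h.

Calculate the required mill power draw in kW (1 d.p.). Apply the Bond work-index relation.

W = 10 Wi / √P80 − 10 Wi / √F80
W = 10·13.1·(1/√313 − 1/√21519) = 10·13.1·(0.049706) = 6.5115 kWh/t
P_mill = W·ṁ = 6.5115·2328.7 = 15163.4 kW

P = 15163.4 kW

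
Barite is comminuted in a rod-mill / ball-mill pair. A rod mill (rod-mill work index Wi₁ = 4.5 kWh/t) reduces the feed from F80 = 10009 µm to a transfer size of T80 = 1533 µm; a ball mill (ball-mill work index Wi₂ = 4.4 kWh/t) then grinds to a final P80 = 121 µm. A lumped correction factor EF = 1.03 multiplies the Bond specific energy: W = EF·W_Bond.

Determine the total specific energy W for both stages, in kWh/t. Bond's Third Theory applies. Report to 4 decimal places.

W = 3.6830 kWh/t

W = 10 Wi (P80^-0.5 − F80^-0.5)
Stage 1 (10009→1533 µm, Wi₁=4.5): W₁ = 10·4.5·(0.025540 − 0.009996) = 0.6995 kWh/t
Stage 2 (1533→121 µm, Wi₂=4.4): W₂ = 10·4.4·(0.090909 − 0.025540) = 2.8762 kWh/t
W = W₁ + W₂ = 0.6995 + 2.8762 = 3.5757 kWh/t
With EF = 1.03: W = 3.5757·1.03 = 3.6830 kWh/t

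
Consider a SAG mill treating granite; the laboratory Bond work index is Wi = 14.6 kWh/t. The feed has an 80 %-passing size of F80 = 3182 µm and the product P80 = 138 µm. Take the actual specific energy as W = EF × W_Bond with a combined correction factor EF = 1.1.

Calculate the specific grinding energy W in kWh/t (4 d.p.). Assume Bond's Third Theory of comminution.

W = 10.8241 kWh/t

Bond: W = 10·Wi·(1/√P80 − 1/√F80)
1/√138 = 0.085126;  1/√3182 = 0.017728
W = 10·14.6·(0.085126 − 0.017728) = 9.8401 kWh/t
W_actual = 1.1 × 9.8401 = 10.8241 kWh/t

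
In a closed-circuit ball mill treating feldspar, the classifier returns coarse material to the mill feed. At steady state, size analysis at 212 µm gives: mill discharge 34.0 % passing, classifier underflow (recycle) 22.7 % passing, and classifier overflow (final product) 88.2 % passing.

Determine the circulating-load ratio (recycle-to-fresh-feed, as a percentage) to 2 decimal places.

Let r = R/F. Size balance at 212 µm:
Fd + Rd = Ru + Fo ⇒ R/F = (o−d)/(d−u)
r = (88.2 − 34.0)/(34.0 − 22.7) = 54.2/11.3 = 4.7965
CL = 100·r = 479.65 %

CL = 479.65 %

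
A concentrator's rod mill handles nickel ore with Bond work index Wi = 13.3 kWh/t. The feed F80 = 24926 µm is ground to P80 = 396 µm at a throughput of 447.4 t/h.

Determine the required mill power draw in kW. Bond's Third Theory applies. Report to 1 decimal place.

P = 2613.3 kW

W = 10·Wi·(P80^(-½) − F80^(-½))
W = 10·13.3·(1/√396 − 1/√24926) = 10·13.3·(0.043918) = 5.8411 kWh/t
Mill draw = 5.8411 × 447.4 = 2613.3 kW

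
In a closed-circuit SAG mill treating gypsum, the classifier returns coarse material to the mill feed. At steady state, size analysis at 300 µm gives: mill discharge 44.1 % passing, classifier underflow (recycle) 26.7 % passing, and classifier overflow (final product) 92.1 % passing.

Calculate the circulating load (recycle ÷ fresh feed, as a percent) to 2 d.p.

Mass balance on the −300 µm fraction:
d + r·d = r·u + o → r(d−u) = o−d
r = (92.1 − 44.1)/(44.1 − 26.7) = 48.0/17.4 = 2.7586
CL = 100·r = 275.86 %

CL = 275.86 %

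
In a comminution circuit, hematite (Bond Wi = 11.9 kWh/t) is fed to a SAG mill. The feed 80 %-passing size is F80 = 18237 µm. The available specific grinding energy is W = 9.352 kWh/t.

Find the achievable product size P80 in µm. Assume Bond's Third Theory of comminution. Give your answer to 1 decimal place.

W = 10 Wi (P80^-0.5 − F80^-0.5)
P80^-0.5 = F80^-0.5 + W/(10 Wi)
  = 9.3520/(10·11.9) + 1/√18237 = 0.078588 + 0.007405 = 0.085993
P80 = (1/0.085993)² = 11.6288² = 135.23 µm

P80 = 135.2 µm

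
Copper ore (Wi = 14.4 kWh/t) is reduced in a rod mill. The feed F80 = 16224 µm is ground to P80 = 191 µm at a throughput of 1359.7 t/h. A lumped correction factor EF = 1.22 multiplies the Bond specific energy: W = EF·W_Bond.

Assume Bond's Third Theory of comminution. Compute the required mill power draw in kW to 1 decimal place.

W = 10·Wi·(P80^(-½) − F80^(-½))
W = 10·14.4·(1/√191 − 1/√16224) = 10·14.4·(0.064507) = 9.2889 kWh/t
Apply correction: 9.2889 × 1.22 = 11.3325 kWh/t
Power = W × throughput = 11.3325 kWh/t × 1359.7 t/h = 15408.8 kW

P = 15408.8 kW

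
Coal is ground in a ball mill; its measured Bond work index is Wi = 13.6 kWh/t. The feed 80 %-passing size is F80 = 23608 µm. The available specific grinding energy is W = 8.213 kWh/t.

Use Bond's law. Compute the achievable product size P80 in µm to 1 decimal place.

Bond:  W = 10 Wi (1/√P − 1/√F)
P80^(−½) = W/(10 Wi) + F80^(−½)
  = 8.2130/(10·13.6) + 1/√23608 = 0.060390 + 0.006508 = 0.066898
P80 = (1/0.066898)² = 14.9481² = 223.45 µm

P80 = 223.4 µm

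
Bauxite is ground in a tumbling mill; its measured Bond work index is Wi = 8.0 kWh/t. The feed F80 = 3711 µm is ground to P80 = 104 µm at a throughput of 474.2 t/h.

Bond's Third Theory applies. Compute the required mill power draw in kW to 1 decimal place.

P = 3097.2 kW

W = 10 Wi / √P80 − 10 Wi / √F80
W = 10·8.0·(1/√104 − 1/√3711) = 10·8.0·(0.081643) = 6.5314 kWh/t
Mill draw = 6.5314 × 474.2 = 3097.2 kW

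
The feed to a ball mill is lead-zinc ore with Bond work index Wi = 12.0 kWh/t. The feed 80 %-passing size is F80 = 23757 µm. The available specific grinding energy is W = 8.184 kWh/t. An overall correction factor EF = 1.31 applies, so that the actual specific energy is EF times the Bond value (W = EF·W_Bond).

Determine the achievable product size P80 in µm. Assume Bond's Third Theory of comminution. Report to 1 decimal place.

P80 = 291.7 µm

W = 10 Wi (1/√P80 − 1/√F80)  [Bond]
W_Bond = W / EF = 8.184 / 1.31 = 6.2473 kWh/t
⇒ 1/√P80 = W_Bond/(10·Wi) + 1/√F80
  = 6.2473/(10·12.0) + 1/√23757 = 0.052061 + 0.006488 = 0.058549
P80 = (1/0.058549)² = 17.0797² = 291.72 µm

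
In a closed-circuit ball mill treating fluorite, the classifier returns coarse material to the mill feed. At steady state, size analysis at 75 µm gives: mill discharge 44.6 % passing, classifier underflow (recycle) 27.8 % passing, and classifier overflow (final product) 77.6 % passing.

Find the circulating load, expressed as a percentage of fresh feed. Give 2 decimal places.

CL = 196.43 %

Mass balance on the −75 µm fraction:
(1+r)·d = r·u + o ⇒ r = (o−d)/(d−u)
r = (77.6 − 44.6)/(44.6 − 27.8) = 33.0/16.8 = 1.9643
CL = 100·r = 196.43 %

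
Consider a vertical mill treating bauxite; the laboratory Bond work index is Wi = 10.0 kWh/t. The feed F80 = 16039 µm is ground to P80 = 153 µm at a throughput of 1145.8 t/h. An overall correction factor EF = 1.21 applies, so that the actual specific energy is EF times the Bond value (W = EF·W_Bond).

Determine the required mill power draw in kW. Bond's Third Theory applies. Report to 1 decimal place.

P = 10113.8 kW

Bond: W = 10·Wi·(1/√P80 − 1/√F80)
W = 10·10.0·(1/√153 − 1/√16039) = 10·10.0·(0.072949) = 7.2949 kWh/t
Corrected W = EF·W_Bond = 1.21·7.2949 = 8.8268 kWh/t
P = W·T = 8.8268·1145.8 = 10113.8 kW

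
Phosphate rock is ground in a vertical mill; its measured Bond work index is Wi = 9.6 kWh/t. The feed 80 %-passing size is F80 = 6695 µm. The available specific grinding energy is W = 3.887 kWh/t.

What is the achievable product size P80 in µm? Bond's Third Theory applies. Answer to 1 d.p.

P80 = 359.9 µm

W_Bond = 10·Wi·(1/√P₈₀ − 1/√F₈₀)
⇒ 1/√P80 = W/(10·Wi) + 1/√F80
  = 3.8870/(10·9.6) + 1/√6695 = 0.040490 + 0.012222 = 0.052711
P80 = (1/0.052711)² = 18.9713² = 359.91 µm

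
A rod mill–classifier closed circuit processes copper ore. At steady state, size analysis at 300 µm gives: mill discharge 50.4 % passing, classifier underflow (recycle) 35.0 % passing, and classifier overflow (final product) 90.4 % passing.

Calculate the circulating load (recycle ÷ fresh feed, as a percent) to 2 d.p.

CL = 259.74 %

Balance %-passing 300 µm (r = R/F):
r = (o − d)/(d − u)
r = (90.4 − 50.4)/(50.4 − 35.0) = 40.0/15.4 = 2.5974
CL = 100·r = 259.74 %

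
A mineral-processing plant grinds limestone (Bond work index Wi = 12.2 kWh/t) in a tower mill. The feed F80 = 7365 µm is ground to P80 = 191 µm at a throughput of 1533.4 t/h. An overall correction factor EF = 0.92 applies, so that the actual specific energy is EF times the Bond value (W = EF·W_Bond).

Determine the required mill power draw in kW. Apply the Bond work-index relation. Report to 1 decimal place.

P = 10447.9 kW

W_Bond = 10·Wi·(1/√P₈₀ − 1/√F₈₀)
W = 10·12.2·(1/√191 − 1/√7365) = 10·12.2·(0.060705) = 7.4060 kWh/t
Corrected W = EF·W_Bond = 0.92·7.4060 = 6.8135 kWh/t
P = W·T = 6.8135·1533.4 = 10447.9 kW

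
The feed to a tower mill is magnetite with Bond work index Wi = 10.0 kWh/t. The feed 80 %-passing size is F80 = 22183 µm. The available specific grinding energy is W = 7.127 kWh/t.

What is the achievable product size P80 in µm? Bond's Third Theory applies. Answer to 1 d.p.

P80 = 164.4 µm

W = 10 Wi (1/√P80 − 1/√F80)  [Bond]
P80^-0.5 = F80^-0.5 + W/(10 Wi)
  = 7.1270/(10·10.0) + 1/√22183 = 0.071270 + 0.006714 = 0.077984
P80 = (1/0.077984)² = 12.8231² = 164.43 µm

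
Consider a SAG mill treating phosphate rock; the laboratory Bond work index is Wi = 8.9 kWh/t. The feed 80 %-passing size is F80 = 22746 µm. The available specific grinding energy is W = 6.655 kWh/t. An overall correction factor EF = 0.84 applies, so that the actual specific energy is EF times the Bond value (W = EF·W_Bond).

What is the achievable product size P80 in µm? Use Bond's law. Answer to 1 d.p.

W_Bond = 10·Wi·(1/√P₈₀ − 1/√F₈₀)
W_Bond = W / EF = 6.655 / 0.84 = 7.9226 kWh/t
P80^(−½) = W_Bond/(10 Wi) + F80^(−½)
  = 7.9226/(10·8.9) + 1/√22746 = 0.089018 + 0.006631 = 0.095649
P80 = (1/0.095649)² = 10.4549² = 109.31 µm

P80 = 109.3 µm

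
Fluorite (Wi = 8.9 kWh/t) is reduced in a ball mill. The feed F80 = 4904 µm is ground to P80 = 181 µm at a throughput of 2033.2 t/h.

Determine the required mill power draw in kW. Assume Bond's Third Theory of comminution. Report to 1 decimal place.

P = 10866.3 kW

W = 10 Wi (1/√P80 − 1/√F80)  [Bond]
W = 10·8.9·(1/√181 − 1/√4904) = 10·8.9·(0.060050) = 5.3444 kWh/t
P = W·T = 5.3444·2033.2 = 10866.3 kW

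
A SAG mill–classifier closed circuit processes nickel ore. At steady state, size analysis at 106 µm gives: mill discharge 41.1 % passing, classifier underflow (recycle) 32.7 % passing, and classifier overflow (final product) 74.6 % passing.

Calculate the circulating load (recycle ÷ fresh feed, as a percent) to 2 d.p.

CL = 398.81 %

Balance %-passing 106 µm (r = R/F):
(1+r)·d = r·u + o ⇒ r = (o−d)/(d−u)
r = (74.6 − 41.1)/(41.1 − 32.7) = 33.5/8.4 = 3.9881
CL = 100·r = 398.81 %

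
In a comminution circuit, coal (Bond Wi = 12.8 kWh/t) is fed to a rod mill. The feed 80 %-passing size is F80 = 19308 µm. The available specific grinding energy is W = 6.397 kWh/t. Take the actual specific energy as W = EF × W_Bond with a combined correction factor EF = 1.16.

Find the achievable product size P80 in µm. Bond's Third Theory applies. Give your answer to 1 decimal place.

P80 = 395.6 µm

W = 10 Wi (1/√P80 − 1/√F80)  [Bond]
W_Bond = W / EF = 6.397 / 1.16 = 5.5147 kWh/t
P80^-0.5 = F80^-0.5 + W_Bond/(10 Wi)
  = 5.5147/(10·12.8) + 1/√19308 = 0.043083 + 0.007197 = 0.050280
P80 = (1/0.050280)² = 19.8887² = 395.56 µm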